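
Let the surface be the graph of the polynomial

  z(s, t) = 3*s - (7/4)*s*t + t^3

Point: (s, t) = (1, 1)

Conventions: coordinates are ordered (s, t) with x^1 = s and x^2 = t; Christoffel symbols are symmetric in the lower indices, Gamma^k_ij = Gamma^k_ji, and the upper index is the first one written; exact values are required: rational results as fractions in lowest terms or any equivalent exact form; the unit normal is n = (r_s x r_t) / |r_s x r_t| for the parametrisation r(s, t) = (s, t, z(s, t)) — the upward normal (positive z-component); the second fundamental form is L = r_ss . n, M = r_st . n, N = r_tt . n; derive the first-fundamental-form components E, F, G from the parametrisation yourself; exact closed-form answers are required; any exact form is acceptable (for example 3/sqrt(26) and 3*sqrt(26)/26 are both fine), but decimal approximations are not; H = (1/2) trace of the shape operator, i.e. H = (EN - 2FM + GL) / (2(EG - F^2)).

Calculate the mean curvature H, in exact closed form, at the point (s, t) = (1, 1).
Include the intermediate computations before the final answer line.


z_s = 5/4, z_t = 5/4, z_ss = 0, z_st = -7/4, z_tt = 6
E = 41/16, F = 25/16, G = 41/16; answer radicand W^2 = 33/8
unnormalised second-form numerators: l = 0, m = -7/4, n = 6; L = l/sqrt(33/8), and similarly M = m/sqrt(W^2), N = n/sqrt(W^2)
H = (E*n - 2*F*m + G*l) / (2*(EG - F^2)*sqrt(W^2)); E*n - 2*F*m + G*l = 667/32, EG - F^2 = 33/8, so H = (667/264)/sqrt(33/8)

Answer: H = 667*sqrt(66)/4356


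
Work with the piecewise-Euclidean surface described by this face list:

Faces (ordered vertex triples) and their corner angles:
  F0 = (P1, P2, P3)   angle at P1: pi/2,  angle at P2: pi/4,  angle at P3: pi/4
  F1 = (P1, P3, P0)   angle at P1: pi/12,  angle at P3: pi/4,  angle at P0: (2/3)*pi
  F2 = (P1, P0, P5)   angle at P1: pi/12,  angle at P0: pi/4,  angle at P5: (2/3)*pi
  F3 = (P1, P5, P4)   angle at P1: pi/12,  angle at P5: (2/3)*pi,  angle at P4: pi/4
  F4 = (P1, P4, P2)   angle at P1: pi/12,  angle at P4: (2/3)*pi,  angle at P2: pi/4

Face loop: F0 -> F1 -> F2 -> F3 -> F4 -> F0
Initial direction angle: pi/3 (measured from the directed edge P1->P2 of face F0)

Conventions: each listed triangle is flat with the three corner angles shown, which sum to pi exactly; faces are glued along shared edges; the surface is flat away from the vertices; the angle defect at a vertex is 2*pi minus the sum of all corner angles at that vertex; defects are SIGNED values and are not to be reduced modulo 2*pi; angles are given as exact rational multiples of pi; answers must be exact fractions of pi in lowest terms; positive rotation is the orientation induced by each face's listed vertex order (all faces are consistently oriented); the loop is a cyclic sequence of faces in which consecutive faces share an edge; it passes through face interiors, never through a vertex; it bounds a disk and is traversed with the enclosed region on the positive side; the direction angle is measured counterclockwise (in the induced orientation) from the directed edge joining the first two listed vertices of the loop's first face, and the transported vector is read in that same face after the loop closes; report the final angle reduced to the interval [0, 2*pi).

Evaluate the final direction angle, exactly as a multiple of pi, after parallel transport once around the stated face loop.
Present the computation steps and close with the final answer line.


enclosed vertex P1: corner angles sum to (5/6)*pi, defect = 2*pi - (5/6)*pi = (7/6)*pi
transport around the loop rotates by the sum of enclosed defects; add to the initial angle mod 2*pi
final angle = pi/3 + (7/6)*pi = (3/2)*pi (mod 2*pi)

Answer: final direction angle = (3/2)*pi


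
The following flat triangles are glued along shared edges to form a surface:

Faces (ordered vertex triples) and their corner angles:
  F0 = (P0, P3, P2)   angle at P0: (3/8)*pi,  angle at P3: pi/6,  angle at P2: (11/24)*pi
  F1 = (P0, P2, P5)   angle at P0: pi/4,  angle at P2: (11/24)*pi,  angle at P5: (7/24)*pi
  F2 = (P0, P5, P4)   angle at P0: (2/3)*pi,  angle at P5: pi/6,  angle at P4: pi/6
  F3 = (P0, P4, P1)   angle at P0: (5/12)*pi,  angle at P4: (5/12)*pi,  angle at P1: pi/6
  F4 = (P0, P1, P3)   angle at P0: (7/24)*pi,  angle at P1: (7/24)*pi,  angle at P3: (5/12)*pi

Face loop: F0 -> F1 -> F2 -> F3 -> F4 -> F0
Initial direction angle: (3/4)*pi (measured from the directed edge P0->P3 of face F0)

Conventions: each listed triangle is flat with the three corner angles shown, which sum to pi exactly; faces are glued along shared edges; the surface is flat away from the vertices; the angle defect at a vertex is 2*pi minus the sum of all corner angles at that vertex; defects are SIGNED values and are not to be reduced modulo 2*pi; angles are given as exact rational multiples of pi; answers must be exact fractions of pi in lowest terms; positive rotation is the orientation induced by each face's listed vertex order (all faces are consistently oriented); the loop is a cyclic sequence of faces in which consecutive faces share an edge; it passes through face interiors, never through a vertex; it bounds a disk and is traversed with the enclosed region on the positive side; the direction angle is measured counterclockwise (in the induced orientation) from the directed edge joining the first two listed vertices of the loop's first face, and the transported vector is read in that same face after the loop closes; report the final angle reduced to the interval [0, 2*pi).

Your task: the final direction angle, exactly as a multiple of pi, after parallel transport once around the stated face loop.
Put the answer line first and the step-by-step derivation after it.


Answer: final direction angle = (3/4)*pi

enclosed vertex P0: corner angles sum to 2*pi, defect = 2*pi - 2*pi = 0
final direction = starting direction + enclosed defect total, reduced mod 2*pi (induced orientation)
final angle = (3/4)*pi + 0 = (3/4)*pi (mod 2*pi)


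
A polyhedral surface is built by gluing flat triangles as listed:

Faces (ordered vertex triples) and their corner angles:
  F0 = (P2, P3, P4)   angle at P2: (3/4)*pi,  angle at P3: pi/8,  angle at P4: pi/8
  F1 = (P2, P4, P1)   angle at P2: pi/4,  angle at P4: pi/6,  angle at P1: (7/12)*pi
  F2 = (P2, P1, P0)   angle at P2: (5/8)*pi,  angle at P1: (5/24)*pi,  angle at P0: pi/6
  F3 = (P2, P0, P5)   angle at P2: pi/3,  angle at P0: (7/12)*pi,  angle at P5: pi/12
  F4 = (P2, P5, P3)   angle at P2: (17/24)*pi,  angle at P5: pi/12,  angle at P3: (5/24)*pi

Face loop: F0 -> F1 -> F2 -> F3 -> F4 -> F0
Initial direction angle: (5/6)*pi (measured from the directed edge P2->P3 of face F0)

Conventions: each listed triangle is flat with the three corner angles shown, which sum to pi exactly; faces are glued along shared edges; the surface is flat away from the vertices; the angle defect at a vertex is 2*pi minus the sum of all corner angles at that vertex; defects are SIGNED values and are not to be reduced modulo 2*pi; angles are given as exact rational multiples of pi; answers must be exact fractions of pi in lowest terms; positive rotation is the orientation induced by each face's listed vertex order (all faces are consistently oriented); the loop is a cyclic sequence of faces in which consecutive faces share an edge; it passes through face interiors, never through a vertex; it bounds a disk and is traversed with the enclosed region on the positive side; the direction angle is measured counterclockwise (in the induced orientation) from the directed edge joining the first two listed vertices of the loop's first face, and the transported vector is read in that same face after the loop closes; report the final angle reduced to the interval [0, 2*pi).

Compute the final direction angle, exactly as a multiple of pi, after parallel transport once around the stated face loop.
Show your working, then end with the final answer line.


enclosed vertex P2: corner angles sum to (8/3)*pi, defect = 2*pi - (8/3)*pi = (-2/3)*pi
transport around the loop rotates by the sum of enclosed defects; add to the initial angle mod 2*pi
final angle = (5/6)*pi - (2/3)*pi = pi/6 (mod 2*pi)

Answer: final direction angle = pi/6


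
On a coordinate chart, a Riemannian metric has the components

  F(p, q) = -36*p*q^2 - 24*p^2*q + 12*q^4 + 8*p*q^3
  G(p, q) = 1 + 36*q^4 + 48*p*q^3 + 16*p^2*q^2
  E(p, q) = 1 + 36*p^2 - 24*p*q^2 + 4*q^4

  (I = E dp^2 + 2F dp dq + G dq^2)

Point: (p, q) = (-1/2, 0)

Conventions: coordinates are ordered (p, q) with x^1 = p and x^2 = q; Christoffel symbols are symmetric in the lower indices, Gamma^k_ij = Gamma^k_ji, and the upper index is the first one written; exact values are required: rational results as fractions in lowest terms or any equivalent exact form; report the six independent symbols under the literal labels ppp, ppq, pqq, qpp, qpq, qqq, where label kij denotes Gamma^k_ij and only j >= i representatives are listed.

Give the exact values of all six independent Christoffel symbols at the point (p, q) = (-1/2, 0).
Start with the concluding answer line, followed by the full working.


Answer: Gamma_ppp = -9/5, Gamma_ppq = 0, Gamma_pqq = -3/5, Gamma_qpp = 0, Gamma_qpq = 0, Gamma_qqq = 0

E = 10, F = 0, G = 1 at the point
E_p = -36, E_q = 0, F_p = 0, F_q = -6, G_p = 0, G_q = 0
EG - F^2 = 10;  g^inv = (1/10) * [[1, 0], [0, 10]]
first-kind symbols [ij,l] = (1/2)(d_i g_jl + d_j g_il - d_l g_ij): [pp,p] = E_p/2 = -18, [pp,q] = F_p - E_q/2 = 0, [pq,p] = E_q/2 = 0, [pq,q] = G_p/2 = 0, [qq,p] = F_q - G_p/2 = -6, [qq,q] = G_q/2 = 0
Gamma^p_ij = (G*[ij,p] - F*[ij,q])/(EG - F^2), Gamma^q_ij = (E*[ij,q] - F*[ij,p])/(EG - F^2)


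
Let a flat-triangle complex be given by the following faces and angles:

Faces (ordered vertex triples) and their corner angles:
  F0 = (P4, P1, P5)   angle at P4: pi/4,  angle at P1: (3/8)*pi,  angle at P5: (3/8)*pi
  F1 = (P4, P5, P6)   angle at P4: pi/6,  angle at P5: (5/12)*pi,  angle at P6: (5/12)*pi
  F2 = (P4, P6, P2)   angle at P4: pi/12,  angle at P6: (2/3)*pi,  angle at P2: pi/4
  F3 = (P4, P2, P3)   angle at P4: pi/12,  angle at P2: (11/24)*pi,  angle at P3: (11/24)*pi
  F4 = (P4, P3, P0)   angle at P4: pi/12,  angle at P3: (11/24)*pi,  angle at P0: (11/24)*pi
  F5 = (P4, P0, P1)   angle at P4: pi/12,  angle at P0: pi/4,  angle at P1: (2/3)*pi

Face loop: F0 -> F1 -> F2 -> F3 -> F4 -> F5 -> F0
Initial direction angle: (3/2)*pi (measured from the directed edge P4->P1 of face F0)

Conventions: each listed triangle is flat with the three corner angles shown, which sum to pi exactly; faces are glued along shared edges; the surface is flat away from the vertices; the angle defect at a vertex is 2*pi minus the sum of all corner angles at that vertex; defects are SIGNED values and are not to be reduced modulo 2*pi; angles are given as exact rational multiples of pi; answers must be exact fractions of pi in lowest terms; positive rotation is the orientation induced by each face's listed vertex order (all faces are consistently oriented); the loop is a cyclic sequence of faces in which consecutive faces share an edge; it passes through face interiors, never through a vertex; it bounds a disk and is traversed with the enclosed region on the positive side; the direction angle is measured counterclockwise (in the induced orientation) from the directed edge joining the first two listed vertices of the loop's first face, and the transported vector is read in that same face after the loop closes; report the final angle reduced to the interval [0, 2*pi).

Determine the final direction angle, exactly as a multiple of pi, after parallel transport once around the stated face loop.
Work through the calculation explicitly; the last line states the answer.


enclosed vertex P4: corner angles sum to (3/4)*pi, defect = 2*pi - (3/4)*pi = (5/4)*pi
transport around the loop rotates by the sum of enclosed defects; add to the initial angle mod 2*pi
final angle = (3/2)*pi + (5/4)*pi = (3/4)*pi (mod 2*pi)

Answer: final direction angle = (3/4)*pi


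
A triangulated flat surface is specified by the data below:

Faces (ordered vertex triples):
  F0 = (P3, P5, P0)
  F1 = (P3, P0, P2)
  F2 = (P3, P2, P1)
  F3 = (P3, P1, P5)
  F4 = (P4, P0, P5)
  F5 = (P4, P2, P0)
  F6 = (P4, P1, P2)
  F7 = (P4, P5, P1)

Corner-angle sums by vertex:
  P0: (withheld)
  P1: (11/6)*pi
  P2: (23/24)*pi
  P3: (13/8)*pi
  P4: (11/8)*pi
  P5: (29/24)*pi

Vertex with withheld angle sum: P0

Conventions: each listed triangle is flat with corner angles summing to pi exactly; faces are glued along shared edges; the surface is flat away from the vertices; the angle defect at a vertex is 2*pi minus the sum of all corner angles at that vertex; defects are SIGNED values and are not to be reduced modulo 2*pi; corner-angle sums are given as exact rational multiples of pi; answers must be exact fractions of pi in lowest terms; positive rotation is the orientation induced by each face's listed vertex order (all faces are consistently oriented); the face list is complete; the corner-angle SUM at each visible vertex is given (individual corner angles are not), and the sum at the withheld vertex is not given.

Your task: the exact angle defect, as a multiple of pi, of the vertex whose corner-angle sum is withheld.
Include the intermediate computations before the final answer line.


V = 6, E = 12, F = 8; chi = V - E + F = 2
Gauss-Bonnet: total defect = 2*pi*chi = 4*pi; visible defects sum to 3*pi

Answer: defect(P0) = pi


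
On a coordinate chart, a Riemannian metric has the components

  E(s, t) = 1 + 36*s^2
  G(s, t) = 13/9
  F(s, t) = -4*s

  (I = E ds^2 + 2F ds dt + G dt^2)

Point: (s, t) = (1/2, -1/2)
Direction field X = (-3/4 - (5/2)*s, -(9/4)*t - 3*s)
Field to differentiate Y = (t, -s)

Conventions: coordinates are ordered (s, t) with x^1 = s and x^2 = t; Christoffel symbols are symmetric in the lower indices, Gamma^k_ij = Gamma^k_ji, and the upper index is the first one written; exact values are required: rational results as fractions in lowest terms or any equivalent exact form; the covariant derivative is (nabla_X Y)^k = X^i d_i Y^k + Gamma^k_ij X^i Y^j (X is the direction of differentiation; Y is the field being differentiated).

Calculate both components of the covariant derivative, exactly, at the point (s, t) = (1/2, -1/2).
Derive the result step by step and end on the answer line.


E = 10, F = -2, G = 13/9 at the point
E_s = 36, E_t = 0, F_s = -4, F_t = 0, G_s = 0, G_t = 0
EG - F^2 = 94/9;  g^inv = (9/94) * [[13/9, 2], [2, 10]]
first-kind symbols [ij,l] = (1/2)(d_i g_jl + d_j g_il - d_l g_ij): [ss,s] = E_s/2 = 18, [ss,t] = F_s - E_t/2 = -4, [st,s] = E_t/2 = 0, [st,t] = G_s/2 = 0, [tt,s] = F_t - G_s/2 = 0, [tt,t] = G_t/2 = 0
Gamma^s_ij = (G*[ij,s] - F*[ij,t])/(EG - F^2), Gamma^t_ij = (E*[ij,t] - F*[ij,s])/(EG - F^2)
Gamma_sss = 81/47, Gamma_sst = 0, Gamma_stt = 0, Gamma_tss = -18/47, Gamma_tst = 0, Gamma_ttt = 0
X = (-2, -3/8), Y = (-1/2, -1/2) at the point

Answer: (nabla_X Y)^s = 507/376, (nabla_X Y)^t = 76/47


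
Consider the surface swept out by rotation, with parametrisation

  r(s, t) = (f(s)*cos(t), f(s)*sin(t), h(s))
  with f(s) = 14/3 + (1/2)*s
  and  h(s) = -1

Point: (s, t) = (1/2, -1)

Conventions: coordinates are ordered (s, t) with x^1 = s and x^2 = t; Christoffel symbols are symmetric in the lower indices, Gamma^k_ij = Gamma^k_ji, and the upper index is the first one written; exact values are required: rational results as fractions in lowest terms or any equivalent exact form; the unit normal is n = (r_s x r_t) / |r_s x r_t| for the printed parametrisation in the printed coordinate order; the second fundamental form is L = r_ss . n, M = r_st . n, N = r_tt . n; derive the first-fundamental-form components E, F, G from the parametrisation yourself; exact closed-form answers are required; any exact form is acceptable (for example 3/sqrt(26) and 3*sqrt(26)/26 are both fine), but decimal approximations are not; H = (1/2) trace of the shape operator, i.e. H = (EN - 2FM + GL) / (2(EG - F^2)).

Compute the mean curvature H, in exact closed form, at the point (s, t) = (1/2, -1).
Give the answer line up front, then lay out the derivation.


Answer: H = 0

f = 59/12, f' = 1/2, f'' = 0, h' = 0, h'' = 0
E = 1/4, F = 0, G = 3481/144; answer radicand W^2 = 1/4
unnormalised second-form numerators: l = 0, m = 0, n = 0; L = l/sqrt(1/4), and similarly M = m/sqrt(W^2), N = n/sqrt(W^2)
H = (E*n - 2*F*m + G*l) / (2*(EG - F^2)*sqrt(W^2)); E*n - 2*F*m + G*l = 0, EG - F^2 = 3481/576, so H = (0)/sqrt(1/4)


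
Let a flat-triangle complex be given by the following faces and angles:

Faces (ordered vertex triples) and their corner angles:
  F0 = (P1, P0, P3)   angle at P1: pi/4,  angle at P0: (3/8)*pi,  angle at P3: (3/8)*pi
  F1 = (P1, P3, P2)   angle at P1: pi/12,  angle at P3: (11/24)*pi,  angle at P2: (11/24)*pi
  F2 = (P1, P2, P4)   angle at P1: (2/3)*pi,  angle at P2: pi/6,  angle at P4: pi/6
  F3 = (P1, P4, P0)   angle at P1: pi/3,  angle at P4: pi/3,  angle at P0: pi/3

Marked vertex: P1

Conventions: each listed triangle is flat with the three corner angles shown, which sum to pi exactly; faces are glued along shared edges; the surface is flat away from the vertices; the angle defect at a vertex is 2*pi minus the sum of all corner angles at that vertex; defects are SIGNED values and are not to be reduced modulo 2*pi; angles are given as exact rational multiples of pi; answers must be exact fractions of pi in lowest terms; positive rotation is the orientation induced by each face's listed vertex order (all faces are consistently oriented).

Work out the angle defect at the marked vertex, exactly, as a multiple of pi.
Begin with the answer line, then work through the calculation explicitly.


Answer: defect(P1) = (2/3)*pi

Sum of corner angles at P1: (4/3)*pi
defect = 2*pi - (4/3)*pi


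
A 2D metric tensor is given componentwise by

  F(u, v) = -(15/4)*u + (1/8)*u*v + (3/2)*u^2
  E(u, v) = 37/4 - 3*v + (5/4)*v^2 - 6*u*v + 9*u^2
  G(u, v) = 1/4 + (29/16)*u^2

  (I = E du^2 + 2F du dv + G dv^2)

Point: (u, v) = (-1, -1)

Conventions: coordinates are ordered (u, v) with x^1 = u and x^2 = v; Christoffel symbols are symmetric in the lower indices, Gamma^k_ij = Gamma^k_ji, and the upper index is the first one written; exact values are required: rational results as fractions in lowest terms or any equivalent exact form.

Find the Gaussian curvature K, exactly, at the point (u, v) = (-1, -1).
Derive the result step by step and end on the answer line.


E = 33/2, F = 43/8, G = 33/16, EG - F^2 = 329/64 at the point
E_u = -12, E_v = 1/2, F_u = -55/8, F_v = -1/8, G_u = -29/8, G_v = 0
E_vv = 5/2, F_uv = 1/8, G_uu = 29/8
Brioschi: K = (det M1 - det M2) / (EG - F^2)^2 with the standard first/second-derivative matrices M1, M2.
M1 = [[-E_vv/2 + F_uv - G_uu/2, E_u/2, F_u - E_v/2], [F_v - G_u/2, E, F], [G_v/2, F, G]] = [[-47/16, -6, -57/8], [27/16, 33/2, 43/8], [0, 43/8, 33/16]]; det M1 = -1883/32
M2 = [[0, E_v/2, G_u/2], [E_v/2, E, F], [G_u/2, F, G]] = [[0, 1/4, -29/16], [1/4, 33/2, 43/8], [-29/16, 43/8, 33/16]]; det M2 = -30313/512
det M1 - det M2 = 185/512; K = 185/512 / (329/64)^2 = 1480/108241

Answer: K = 1480/108241


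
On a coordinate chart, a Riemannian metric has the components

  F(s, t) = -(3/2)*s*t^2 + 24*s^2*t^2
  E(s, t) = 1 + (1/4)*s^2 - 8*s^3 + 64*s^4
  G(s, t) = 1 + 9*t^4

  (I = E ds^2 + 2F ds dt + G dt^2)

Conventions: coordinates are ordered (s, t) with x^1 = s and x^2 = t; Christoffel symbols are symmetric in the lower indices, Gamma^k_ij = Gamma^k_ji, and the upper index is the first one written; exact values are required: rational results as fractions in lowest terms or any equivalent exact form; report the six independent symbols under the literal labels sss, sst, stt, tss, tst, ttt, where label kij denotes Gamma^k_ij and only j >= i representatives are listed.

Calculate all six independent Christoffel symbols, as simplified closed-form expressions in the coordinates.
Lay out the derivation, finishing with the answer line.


E = 1 + (1/4)*s^2 - 8*s^3 + 64*s^4; F = -(3/2)*s*t^2 + 24*s^2*t^2; G = 1 + 9*t^4
Gamma^k_ij = (1/2) g^{kl} (d_i g_jl + d_j g_il - d_l g_ij), with g^inv = (1/(EG-F^2)) [[G, -F], [-F, E]]
first partials: E_s = (1/2)*s - 24*s^2 + 256*s^3, E_t = 0, F_s = -(3/2)*t^2 + 48*s*t^2, F_t = -3*s*t + 48*s^2*t, G_s = 0, G_t = 36*t^3
D = EG - F^2 = 1 + (1/4)*s^2 - 8*s^3 + 9*t^4 + 64*s^4
expanded: Gamma^s_ss = (G E_s - 2F F_s + F E_t)/(2D), Gamma^s_st = (G E_t - F G_s)/(2D), Gamma^s_tt = (2G F_t - G G_s - F G_t)/(2D), Gamma^t_ss = (2E F_s - E E_t - F E_s)/(2D), Gamma^t_st = (E G_s - F E_t)/(2D), Gamma^t_tt = (E G_t - 2F F_t + F G_s)/(2D); substitute and cancel common factors

Answer: Gamma_sss = (512*s^3 - 48*s^2 + s)/(256*s^4 - 32*s^3 + s^2 + 36*t^4 + 4), Gamma_sst = 0, Gamma_stt = (192*s^2*t - 12*s*t)/(256*s^4 - 32*s^3 + s^2 + 36*t^4 + 4), Gamma_tss = (192*s*t^2 - 6*t^2)/(256*s^4 - 32*s^3 + s^2 + 36*t^4 + 4), Gamma_tst = 0, Gamma_ttt = 72*t^3/(256*s^4 - 32*s^3 + s^2 + 36*t^4 + 4)


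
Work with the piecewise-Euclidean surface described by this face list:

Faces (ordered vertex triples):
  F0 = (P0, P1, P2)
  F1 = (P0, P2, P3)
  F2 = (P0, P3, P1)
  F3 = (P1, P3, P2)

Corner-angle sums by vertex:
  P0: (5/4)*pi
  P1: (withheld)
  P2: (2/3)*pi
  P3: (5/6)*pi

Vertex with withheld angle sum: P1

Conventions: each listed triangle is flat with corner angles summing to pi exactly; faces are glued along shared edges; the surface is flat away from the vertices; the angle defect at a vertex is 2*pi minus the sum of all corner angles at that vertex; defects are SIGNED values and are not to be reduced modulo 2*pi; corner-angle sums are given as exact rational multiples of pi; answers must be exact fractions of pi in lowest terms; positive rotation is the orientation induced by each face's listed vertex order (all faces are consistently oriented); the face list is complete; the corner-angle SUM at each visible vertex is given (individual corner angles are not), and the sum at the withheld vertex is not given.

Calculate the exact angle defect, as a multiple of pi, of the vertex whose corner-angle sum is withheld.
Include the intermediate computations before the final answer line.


V = 4, E = 6, F = 4; chi = V - E + F = 2
Gauss-Bonnet: total defect = 2*pi*chi = 4*pi; visible defects sum to (13/4)*pi

Answer: defect(P1) = (3/4)*pi


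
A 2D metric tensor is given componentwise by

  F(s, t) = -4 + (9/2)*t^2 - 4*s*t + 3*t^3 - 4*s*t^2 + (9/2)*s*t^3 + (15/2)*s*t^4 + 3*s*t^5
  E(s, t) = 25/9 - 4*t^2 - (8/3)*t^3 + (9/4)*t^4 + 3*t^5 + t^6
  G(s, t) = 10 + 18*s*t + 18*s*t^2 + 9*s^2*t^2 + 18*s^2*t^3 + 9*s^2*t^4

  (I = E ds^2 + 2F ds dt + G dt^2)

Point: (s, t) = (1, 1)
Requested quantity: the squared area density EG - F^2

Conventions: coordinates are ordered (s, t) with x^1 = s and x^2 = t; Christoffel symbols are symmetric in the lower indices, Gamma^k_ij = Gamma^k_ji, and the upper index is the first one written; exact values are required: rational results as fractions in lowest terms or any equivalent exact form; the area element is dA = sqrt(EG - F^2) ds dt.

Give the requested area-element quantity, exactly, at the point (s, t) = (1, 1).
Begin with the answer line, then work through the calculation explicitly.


Answer: EG - F^2 = 3001/36

E = 85/36, F = 21/2, G = 82; EG - F^2 = 3001/36


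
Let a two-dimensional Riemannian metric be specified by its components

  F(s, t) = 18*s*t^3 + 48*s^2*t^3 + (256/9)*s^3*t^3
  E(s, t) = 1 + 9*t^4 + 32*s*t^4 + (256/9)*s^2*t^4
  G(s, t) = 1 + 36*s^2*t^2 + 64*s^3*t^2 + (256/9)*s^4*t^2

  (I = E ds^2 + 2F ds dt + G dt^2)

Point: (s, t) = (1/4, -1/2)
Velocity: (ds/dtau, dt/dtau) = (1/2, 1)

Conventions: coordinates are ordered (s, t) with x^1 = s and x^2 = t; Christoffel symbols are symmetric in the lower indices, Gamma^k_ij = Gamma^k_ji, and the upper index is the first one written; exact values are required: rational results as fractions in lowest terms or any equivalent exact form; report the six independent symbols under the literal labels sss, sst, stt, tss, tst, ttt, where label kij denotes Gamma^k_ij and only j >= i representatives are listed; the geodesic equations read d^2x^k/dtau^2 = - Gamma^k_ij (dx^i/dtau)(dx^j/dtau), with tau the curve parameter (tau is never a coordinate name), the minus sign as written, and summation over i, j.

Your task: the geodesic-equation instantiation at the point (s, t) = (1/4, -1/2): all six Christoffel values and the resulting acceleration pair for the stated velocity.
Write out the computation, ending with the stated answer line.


E = 313/144, F = -143/144, G = 265/144 at the point
E_s = 26/9, E_t = -169/18, F_s = -71/12, F_t = 143/24, G_s = 143/18, G_t = -121/36
EG - F^2 = 217/72;  g^inv = (72/217) * [[265/144, 143/144], [143/144, 313/144]]
first-kind symbols [ij,l] = (1/2)(d_i g_jl + d_j g_il - d_l g_ij): [ss,s] = E_s/2 = 13/9, [ss,t] = F_s - E_t/2 = -11/9, [st,s] = E_t/2 = -169/36, [st,t] = G_s/2 = 143/36, [tt,s] = F_t - G_s/2 = 143/72, [tt,t] = G_t/2 = -121/72
Gamma^s_ij = (G*[ij,s] - F*[ij,t])/(EG - F^2), Gamma^t_ij = (E*[ij,t] - F*[ij,s])/(EG - F^2)
Gamma_sss = 104/217, Gamma_sst = -338/217, Gamma_stt = 143/217, Gamma_tss = -88/217, Gamma_tst = 286/217, Gamma_ttt = -121/217
d^2s/dtau^2 = -(Gamma_sss*(1/2)^2 + 2*Gamma_sst*(1/2)*(1) + Gamma_stt*(1)^2) = 169/217
d^2t/dtau^2 = -(Gamma_tss*(1/2)^2 + 2*Gamma_tst*(1/2)*(1) + Gamma_ttt*(1)^2) = -143/217

Answer: Gamma_sss = 104/217, Gamma_sst = -338/217, Gamma_stt = 143/217, Gamma_tss = -88/217, Gamma_tst = 286/217, Gamma_ttt = -121/217; accelerations (d^2s/dtau^2, d^2t/dtau^2) = (169/217, -143/217)


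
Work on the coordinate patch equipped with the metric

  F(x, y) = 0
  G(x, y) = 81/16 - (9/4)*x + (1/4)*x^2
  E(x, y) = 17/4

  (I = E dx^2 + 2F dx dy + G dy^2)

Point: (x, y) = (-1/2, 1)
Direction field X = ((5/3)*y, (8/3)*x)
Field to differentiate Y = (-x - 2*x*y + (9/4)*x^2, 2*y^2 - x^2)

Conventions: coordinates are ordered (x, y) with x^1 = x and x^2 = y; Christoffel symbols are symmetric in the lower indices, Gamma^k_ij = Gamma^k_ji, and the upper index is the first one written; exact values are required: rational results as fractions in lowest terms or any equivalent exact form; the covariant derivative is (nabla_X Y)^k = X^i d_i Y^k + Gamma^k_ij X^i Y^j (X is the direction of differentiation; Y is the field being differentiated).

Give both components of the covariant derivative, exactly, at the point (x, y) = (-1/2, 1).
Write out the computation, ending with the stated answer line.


E = 17/4, F = 0, G = 25/4 at the point
E_x = 0, E_y = 0, F_x = 0, F_y = 0, G_x = -5/2, G_y = 0
EG - F^2 = 425/16;  g^inv = (16/425) * [[25/4, 0], [0, 17/4]]
first-kind symbols [ij,l] = (1/2)(d_i g_jl + d_j g_il - d_l g_ij): [xx,x] = E_x/2 = 0, [xx,y] = F_x - E_y/2 = 0, [xy,x] = E_y/2 = 0, [xy,y] = G_x/2 = -5/4, [yy,x] = F_y - G_x/2 = 5/4, [yy,y] = G_y/2 = 0
Gamma^x_ij = (G*[ij,x] - F*[ij,y])/(EG - F^2), Gamma^y_ij = (E*[ij,y] - F*[ij,x])/(EG - F^2)
Gamma_xxx = 0, Gamma_xxy = 0, Gamma_xyy = 5/17, Gamma_yxx = 0, Gamma_yxy = -1/5, Gamma_yyy = 0
X = (5/3, -4/3), Y = (33/16, 7/4) at the point

Answer: (nabla_X Y)^x = -2197/204, (nabla_X Y)^y = -37/10


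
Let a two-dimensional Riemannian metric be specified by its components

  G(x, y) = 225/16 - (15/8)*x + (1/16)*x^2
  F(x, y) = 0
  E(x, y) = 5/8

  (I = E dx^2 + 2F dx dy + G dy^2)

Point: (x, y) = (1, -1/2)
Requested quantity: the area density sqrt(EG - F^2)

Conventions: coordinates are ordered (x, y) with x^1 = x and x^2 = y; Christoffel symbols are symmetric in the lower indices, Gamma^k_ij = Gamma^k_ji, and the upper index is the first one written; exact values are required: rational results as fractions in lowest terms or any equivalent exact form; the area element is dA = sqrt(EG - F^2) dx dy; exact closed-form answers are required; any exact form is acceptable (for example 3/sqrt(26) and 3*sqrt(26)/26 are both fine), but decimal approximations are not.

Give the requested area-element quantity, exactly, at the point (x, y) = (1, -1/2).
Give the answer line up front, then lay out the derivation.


Answer: sqrt(EG - F^2) = 7*sqrt(10)/8

E = 5/8, F = 0, G = 49/4; EG - F^2 = 245/32


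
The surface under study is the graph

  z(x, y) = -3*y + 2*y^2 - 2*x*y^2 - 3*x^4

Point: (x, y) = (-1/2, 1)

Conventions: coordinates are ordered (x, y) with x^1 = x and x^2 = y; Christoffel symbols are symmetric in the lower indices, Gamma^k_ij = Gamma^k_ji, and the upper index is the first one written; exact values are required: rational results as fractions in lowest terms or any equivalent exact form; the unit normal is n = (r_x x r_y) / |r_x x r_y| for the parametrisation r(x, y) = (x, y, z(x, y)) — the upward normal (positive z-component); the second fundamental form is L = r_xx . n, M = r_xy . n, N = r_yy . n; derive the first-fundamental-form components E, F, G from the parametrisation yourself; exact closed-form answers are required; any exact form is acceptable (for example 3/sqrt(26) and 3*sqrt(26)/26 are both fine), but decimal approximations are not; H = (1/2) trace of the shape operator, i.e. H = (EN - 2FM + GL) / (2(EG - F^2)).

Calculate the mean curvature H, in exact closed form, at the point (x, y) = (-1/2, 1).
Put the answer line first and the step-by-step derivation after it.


Answer: H = -378*sqrt(41)/1681

z_x = -1/2, z_y = 3, z_xx = -9, z_xy = -4, z_yy = 6
E = 5/4, F = -3/2, G = 10; answer radicand W^2 = 41/4
unnormalised second-form numerators: l = -9, m = -4, n = 6; L = l/sqrt(41/4), and similarly M = m/sqrt(W^2), N = n/sqrt(W^2)
H = (E*n - 2*F*m + G*l) / (2*(EG - F^2)*sqrt(W^2)); E*n - 2*F*m + G*l = -189/2, EG - F^2 = 41/4, so H = (-189/41)/sqrt(41/4)


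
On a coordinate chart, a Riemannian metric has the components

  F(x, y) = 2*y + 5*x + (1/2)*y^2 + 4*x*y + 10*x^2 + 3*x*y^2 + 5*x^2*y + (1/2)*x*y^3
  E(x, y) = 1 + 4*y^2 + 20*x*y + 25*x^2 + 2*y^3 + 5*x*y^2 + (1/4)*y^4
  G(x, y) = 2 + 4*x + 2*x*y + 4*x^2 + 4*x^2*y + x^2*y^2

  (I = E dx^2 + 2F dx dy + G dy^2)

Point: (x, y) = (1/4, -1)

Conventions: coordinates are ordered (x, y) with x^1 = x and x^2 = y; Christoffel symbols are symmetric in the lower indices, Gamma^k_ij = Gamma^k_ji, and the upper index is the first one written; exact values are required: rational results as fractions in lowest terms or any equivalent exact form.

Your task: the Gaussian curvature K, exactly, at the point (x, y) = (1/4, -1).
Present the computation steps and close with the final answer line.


E = 17/16, F = -5/16, G = 41/16, EG - F^2 = 21/8 at the point
E_x = -5/2, E_y = -1/2, F_x = 6, F_y = 19/16, G_x = 5/2, G_y = 5/8
E_yy = 3/2, F_xy = 2, G_xx = 2
K follows from Brioschi's formula, (det M1 - det M2)/(EG - F^2)^2.
M1 = [[-E_yy/2 + F_xy - G_xx/2, E_x/2, F_x - E_y/2], [F_y - G_x/2, E, F], [G_y/2, F, G]] = [[1/4, -5/4, 25/4], [-1/16, 17/16, -5/16], [5/16, -5/16, 41/16]]; det M1 = -11/8
M2 = [[0, E_y/2, G_x/2], [E_y/2, E, F], [G_x/2, F, G]] = [[0, -1/4, 5/4], [-1/4, 17/16, -5/16], [5/4, -5/16, 41/16]]; det M2 = -13/8
det M1 - det M2 = 1/4; K = 1/4 / (21/8)^2 = 16/441

Answer: K = 16/441


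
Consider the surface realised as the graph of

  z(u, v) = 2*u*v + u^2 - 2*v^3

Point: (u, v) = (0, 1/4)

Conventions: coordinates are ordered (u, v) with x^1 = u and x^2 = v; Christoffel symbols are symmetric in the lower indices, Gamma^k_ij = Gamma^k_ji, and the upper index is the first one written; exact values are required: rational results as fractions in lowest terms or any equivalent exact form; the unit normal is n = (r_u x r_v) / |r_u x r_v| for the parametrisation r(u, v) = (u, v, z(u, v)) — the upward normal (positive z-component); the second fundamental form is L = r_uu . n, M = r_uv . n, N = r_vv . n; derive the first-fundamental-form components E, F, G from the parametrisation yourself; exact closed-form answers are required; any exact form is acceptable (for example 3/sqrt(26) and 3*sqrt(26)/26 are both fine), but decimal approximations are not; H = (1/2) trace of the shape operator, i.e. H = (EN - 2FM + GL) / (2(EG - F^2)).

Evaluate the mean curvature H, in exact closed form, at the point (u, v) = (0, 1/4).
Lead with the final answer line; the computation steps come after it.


Answer: H = -184*sqrt(89)/7921

z_u = 1/2, z_v = -3/8, z_uu = 2, z_uv = 2, z_vv = -3
E = 5/4, F = -3/16, G = 73/64; answer radicand W^2 = 89/64
unnormalised second-form numerators: l = 2, m = 2, n = -3; L = l/sqrt(89/64), and similarly M = m/sqrt(W^2), N = n/sqrt(W^2)
H = (E*n - 2*F*m + G*l) / (2*(EG - F^2)*sqrt(W^2)); E*n - 2*F*m + G*l = -23/32, EG - F^2 = 89/64, so H = (-23/89)/sqrt(89/64)


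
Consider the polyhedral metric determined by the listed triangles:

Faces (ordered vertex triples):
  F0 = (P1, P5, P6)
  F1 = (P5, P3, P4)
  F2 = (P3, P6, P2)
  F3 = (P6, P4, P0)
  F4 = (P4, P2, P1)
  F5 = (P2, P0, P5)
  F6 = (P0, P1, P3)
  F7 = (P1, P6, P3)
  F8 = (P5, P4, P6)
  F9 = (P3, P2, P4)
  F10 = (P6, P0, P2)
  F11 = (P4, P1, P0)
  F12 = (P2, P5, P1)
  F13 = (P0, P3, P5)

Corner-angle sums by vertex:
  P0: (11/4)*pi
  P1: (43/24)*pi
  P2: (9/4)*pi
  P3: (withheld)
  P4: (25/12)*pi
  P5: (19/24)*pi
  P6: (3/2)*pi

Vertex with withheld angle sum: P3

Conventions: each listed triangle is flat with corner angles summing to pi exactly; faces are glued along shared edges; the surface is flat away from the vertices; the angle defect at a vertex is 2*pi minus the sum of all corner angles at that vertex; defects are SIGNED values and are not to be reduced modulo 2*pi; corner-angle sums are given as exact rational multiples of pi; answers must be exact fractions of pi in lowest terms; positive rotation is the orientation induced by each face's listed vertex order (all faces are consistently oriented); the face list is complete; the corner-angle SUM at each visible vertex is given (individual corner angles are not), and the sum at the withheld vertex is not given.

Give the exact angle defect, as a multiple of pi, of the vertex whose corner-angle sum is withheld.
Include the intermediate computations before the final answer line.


V = 7, E = 21, F = 14; chi = V - E + F = 0
Gauss-Bonnet: total defect = 2*pi*chi = 0; visible defects sum to (5/6)*pi

Answer: defect(P3) = (-5/6)*pi


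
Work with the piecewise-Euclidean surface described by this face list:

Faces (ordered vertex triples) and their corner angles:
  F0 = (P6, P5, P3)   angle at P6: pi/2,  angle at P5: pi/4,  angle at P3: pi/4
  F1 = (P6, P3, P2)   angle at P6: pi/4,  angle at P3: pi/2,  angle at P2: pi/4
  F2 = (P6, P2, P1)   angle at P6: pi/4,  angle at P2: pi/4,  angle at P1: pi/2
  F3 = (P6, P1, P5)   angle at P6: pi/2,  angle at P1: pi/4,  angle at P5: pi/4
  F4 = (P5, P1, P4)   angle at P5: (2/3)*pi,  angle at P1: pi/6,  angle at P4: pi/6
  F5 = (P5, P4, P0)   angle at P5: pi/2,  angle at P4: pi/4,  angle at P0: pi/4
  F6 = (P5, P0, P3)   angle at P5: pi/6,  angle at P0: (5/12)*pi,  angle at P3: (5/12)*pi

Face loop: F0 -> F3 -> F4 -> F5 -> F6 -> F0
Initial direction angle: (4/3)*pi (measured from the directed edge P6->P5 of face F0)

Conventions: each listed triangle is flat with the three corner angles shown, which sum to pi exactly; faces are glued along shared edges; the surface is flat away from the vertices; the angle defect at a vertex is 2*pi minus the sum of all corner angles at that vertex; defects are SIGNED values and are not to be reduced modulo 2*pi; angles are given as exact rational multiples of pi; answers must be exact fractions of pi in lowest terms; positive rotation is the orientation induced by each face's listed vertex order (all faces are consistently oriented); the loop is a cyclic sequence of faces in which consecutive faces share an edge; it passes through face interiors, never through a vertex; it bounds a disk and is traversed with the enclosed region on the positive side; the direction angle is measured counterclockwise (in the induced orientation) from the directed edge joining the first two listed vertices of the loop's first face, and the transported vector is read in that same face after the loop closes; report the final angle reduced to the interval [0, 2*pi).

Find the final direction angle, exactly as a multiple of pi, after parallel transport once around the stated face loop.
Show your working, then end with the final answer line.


enclosed vertex P5: corner angles sum to (11/6)*pi, defect = 2*pi - (11/6)*pi = pi/6
by Gauss-Bonnet the loop rotates the vector by the enclosed defect sum (positive orientation, mod 2*pi)
final angle = (4/3)*pi + pi/6 = (3/2)*pi (mod 2*pi)

Answer: final direction angle = (3/2)*pi


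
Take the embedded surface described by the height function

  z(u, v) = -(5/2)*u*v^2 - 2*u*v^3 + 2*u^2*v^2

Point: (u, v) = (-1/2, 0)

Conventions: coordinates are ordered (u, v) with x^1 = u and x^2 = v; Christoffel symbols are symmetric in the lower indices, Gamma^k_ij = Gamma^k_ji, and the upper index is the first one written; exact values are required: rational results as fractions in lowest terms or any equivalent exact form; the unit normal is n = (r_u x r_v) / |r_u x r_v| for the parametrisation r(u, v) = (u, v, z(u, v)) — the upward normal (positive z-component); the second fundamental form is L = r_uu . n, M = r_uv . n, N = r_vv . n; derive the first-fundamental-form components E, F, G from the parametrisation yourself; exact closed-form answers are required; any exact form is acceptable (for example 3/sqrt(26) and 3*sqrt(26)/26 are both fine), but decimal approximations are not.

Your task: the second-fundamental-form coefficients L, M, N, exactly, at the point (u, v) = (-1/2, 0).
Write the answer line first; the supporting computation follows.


Answer: L = 0, M = 0, N = 7/2

z_u = 0, z_v = 0, z_uu = 0, z_uv = 0, z_vv = 7/2
E = 1, F = 0, G = 1; answer radicand W^2 = 1
unnormalised second-form numerators: l = 0, m = 0, n = 7/2; L = l/sqrt(1), and similarly M = m/sqrt(W^2), N = n/sqrt(W^2)


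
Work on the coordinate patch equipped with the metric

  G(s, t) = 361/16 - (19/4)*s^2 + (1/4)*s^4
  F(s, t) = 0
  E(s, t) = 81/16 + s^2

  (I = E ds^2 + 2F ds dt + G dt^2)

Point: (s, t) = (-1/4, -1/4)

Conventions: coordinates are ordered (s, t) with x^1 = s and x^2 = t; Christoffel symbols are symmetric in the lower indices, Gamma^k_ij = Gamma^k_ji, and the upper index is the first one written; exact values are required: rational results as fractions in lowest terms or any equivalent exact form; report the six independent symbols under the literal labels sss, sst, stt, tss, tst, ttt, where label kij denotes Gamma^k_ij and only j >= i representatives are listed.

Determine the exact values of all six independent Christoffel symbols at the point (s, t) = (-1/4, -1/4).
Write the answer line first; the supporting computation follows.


Answer: Gamma_sss = -2/41, Gamma_sst = 0, Gamma_stt = -151/656, Gamma_tss = 0, Gamma_tst = 8/151, Gamma_ttt = 0

E = 41/8, F = 0, G = 22801/1024 at the point
E_s = -1/2, E_t = 0, F_s = 0, F_t = 0, G_s = 151/64, G_t = 0
EG - F^2 = 934841/8192;  g^inv = (8192/934841) * [[22801/1024, 0], [0, 41/8]]
first-kind symbols [ij,l] = (1/2)(d_i g_jl + d_j g_il - d_l g_ij): [ss,s] = E_s/2 = -1/4, [ss,t] = F_s - E_t/2 = 0, [st,s] = E_t/2 = 0, [st,t] = G_s/2 = 151/128, [tt,s] = F_t - G_s/2 = -151/128, [tt,t] = G_t/2 = 0
Gamma^s_ij = (G*[ij,s] - F*[ij,t])/(EG - F^2), Gamma^t_ij = (E*[ij,t] - F*[ij,s])/(EG - F^2)


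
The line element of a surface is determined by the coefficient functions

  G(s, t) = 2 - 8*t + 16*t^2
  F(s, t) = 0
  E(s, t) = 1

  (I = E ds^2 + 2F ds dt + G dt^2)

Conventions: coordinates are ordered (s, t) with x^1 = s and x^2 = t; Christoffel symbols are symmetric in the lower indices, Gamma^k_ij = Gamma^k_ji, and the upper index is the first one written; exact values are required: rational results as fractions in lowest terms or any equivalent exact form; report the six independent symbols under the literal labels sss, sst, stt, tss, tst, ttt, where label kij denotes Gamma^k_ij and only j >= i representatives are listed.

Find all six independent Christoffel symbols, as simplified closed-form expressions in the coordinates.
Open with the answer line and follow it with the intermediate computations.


Answer: Gamma_sss = 0, Gamma_sst = 0, Gamma_stt = 0, Gamma_tss = 0, Gamma_tst = 0, Gamma_ttt = (8*t - 2)/(8*t^2 - 4*t + 1)

E = 1; F = 0; G = 2 - 8*t + 16*t^2
Gamma^k_ij = (1/2) g^{kl} (d_i g_jl + d_j g_il - d_l g_ij), with g^inv = (1/(EG-F^2)) [[G, -F], [-F, E]]
first partials: E_s = 0, E_t = 0, F_s = 0, F_t = 0, G_s = 0, G_t = -8 + 32*t
D = EG - F^2 = 2 - 8*t + 16*t^2
expanded: Gamma^s_ss = (G E_s - 2F F_s + F E_t)/(2D), Gamma^s_st = (G E_t - F G_s)/(2D), Gamma^s_tt = (2G F_t - G G_s - F G_t)/(2D), Gamma^t_ss = (2E F_s - E E_t - F E_s)/(2D), Gamma^t_st = (E G_s - F E_t)/(2D), Gamma^t_tt = (E G_t - 2F F_t + F G_s)/(2D); substitute and cancel common factors
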